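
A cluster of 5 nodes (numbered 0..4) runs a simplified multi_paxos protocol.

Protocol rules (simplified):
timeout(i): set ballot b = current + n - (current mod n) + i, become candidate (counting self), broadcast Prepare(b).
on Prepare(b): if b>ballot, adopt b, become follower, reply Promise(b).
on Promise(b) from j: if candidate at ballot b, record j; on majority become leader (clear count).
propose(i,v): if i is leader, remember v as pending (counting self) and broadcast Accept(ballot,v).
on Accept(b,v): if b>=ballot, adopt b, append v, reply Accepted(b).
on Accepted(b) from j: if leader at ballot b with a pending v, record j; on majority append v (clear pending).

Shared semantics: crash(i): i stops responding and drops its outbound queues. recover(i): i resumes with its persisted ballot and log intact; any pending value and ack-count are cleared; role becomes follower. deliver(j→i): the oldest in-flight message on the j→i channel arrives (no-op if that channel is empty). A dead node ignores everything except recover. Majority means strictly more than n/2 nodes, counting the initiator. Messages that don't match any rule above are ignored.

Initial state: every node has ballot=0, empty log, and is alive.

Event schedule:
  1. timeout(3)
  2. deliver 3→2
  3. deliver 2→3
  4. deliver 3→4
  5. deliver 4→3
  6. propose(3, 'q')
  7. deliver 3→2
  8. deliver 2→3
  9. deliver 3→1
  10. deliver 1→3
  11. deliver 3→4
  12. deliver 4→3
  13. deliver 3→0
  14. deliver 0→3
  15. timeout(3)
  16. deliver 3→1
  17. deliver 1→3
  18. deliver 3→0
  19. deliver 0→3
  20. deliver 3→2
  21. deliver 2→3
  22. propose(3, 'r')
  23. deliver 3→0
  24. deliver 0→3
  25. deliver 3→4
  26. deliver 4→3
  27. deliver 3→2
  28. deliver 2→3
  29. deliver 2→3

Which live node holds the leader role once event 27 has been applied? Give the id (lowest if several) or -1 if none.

3

after 1 — timeout(3): n3:cand/b8/[-]
after 2 — deliver 3→2: n2:foll/b8/[-]
after 3 — deliver 2→3: ·
after 4 — deliver 3→4: n4:foll/b8/[-]
after 5 — deliver 4→3: n3:lead/b8/[-]
after 6 — propose(3,'q'): ·
after 7 — deliver 3→2: n2:foll/b8/[q]
after 8 — deliver 2→3: ·
after 9 — deliver 3→1: n1:foll/b8/[-]
after 10 — deliver 1→3: ·
after 11 — deliver 3→4: n4:foll/b8/[q]
after 12 — deliver 4→3: n3:lead/b8/[q]
after 13 — deliver 3→0: n0:foll/b8/[-]
after 14 — deliver 0→3: ·
after 15 — timeout(3): n3:cand/b13/[q]
after 16 — deliver 3→1: n1:foll/b8/[q]
after 17 — deliver 1→3: ·
after 18 — deliver 3→0: n0:foll/b8/[q]
after 19 — deliver 0→3: ·
after 20 — deliver 3→2: n2:foll/b13/[q]
after 21 — deliver 2→3: ·
after 22 — propose(3,'r'): ·
after 23 — deliver 3→0: n0:foll/b13/[q]
after 24 — deliver 0→3: n3:lead/b13/[q]
after 25 — deliver 3→4: n4:foll/b13/[q]
after 26 — deliver 4→3: ·
after 27 — deliver 3→2: ·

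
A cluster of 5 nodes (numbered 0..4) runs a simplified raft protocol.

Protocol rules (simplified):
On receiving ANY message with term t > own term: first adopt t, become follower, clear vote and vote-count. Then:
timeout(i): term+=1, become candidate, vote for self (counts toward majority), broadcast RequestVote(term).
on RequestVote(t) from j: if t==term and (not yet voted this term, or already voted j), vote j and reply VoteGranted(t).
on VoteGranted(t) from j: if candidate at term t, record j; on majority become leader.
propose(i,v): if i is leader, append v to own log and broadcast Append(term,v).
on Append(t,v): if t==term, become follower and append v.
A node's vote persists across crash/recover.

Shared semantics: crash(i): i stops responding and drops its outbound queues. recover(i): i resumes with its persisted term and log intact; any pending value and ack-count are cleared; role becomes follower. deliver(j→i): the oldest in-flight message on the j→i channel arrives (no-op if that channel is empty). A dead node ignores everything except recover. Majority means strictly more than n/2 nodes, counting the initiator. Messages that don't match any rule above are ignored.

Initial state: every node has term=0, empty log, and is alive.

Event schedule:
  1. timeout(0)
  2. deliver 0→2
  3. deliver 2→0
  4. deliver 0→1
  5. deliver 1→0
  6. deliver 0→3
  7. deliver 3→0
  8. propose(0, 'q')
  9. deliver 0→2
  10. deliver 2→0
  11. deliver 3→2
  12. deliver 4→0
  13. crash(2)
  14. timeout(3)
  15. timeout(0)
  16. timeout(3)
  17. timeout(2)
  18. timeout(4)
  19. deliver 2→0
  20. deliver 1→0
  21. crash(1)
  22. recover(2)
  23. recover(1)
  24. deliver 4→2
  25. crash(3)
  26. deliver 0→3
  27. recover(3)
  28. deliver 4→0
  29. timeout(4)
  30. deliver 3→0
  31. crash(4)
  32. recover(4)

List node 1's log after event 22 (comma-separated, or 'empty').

e1 timeout(0): 0[cand,t=1,-]
e2 deliver 0→2: 2[foll,t=1,-]
e3 deliver 2→0: ·
e4 deliver 0→1: 1[foll,t=1,-]
e5 deliver 1→0: 0[lead,t=1,-]
e6 deliver 0→3: 3[foll,t=1,-]
e7 deliver 3→0: ·
e8 propose(0,'q'): 0[lead,t=1,q]
e9 deliver 0→2: 2[foll,t=1,q]
e10 deliver 2→0: ·
e11 deliver 3→2: ·
e12 deliver 4→0: ·
e13 crash(2): 2[✗foll,t=1,q]
e14 timeout(3): 3[cand,t=2,-]
e15 timeout(0): 0[cand,t=2,q]
e16 timeout(3): 3[cand,t=3,-]
e17 timeout(2): ·
e18 timeout(4): 4[cand,t=1,-]
e19 deliver 2→0: ·
e20 deliver 1→0: ·
e21 crash(1): 1[✗foll,t=1,-]
e22 recover(2): 2[foll,t=1,q]

empty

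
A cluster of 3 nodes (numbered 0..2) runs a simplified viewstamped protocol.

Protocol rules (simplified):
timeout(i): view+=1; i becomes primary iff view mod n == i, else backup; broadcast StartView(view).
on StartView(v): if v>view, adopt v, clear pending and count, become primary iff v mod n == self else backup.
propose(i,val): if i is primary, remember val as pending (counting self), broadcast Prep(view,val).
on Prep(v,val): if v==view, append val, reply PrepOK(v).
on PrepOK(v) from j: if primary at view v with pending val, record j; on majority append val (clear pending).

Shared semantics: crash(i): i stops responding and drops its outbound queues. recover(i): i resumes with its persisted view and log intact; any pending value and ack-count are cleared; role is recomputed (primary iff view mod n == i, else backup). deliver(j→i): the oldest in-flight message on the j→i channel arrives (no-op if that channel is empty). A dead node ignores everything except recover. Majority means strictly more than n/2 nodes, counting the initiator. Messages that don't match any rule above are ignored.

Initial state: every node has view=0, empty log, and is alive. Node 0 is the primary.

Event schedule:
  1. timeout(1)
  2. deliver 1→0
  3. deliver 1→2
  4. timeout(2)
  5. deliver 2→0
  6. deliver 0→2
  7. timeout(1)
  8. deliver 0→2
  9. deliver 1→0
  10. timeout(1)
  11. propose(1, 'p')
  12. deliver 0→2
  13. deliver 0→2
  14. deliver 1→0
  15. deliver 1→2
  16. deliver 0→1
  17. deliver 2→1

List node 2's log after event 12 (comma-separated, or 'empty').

empty

[1] timeout(1) → N1(prim v1 [-])
[2] deliver 1→0 → N0(back v1 [-])
[3] deliver 1→2 → N2(back v1 [-])
[4] timeout(2) → N2(prim v2 [-])
[5] deliver 2→0 → N0(back v2 [-])
[6] deliver 0→2 → ∅
[7] timeout(1) → N1(back v2 [-])
[8] deliver 0→2 → ∅
[9] deliver 1→0 → ∅
[10] timeout(1) → N1(back v3 [-])
[11] propose(1,'p') → ∅
[12] deliver 0→2 → ∅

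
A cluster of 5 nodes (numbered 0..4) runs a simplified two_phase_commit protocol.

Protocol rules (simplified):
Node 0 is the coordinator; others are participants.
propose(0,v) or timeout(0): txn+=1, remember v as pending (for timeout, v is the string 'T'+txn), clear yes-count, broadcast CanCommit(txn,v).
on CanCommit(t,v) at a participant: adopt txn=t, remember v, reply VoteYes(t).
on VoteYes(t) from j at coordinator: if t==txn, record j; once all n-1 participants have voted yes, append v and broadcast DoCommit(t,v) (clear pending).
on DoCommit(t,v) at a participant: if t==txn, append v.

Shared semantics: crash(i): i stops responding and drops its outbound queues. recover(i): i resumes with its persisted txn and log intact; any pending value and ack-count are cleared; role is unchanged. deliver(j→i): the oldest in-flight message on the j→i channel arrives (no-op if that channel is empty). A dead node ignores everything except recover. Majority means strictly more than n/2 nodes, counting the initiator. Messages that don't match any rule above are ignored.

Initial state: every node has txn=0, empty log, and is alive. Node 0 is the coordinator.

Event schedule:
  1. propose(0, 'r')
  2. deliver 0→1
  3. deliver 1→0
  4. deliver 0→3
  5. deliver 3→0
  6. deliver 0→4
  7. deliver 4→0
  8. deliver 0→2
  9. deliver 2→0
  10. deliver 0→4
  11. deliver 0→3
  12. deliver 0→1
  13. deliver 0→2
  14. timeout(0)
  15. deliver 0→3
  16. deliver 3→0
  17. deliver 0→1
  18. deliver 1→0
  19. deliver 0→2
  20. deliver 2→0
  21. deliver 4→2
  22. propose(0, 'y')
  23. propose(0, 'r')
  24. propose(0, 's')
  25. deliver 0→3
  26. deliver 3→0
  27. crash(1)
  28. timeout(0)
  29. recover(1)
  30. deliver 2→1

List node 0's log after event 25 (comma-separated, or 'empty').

r

[1] propose(0,'r') → N0(coor t1 [-])
[2] deliver 0→1 → N1(part t1 [-])
[3] deliver 1→0 → ∅
[4] deliver 0→3 → N3(part t1 [-])
[5] deliver 3→0 → ∅
[6] deliver 0→4 → N4(part t1 [-])
[7] deliver 4→0 → ∅
[8] deliver 0→2 → N2(part t1 [-])
[9] deliver 2→0 → N0(coor t1 [r])
[10] deliver 0→4 → N4(part t1 [r])
[11] deliver 0→3 → N3(part t1 [r])
[12] deliver 0→1 → N1(part t1 [r])
[13] deliver 0→2 → N2(part t1 [r])
[14] timeout(0) → N0(coor t2 [r])
[15] deliver 0→3 → N3(part t2 [r])
[16] deliver 3→0 → ∅
[17] deliver 0→1 → N1(part t2 [r])
[18] deliver 1→0 → ∅
[19] deliver 0→2 → N2(part t2 [r])
[20] deliver 2→0 → ∅
[21] deliver 4→2 → ∅
[22] propose(0,'y') → N0(coor t3 [r])
[23] propose(0,'r') → N0(coor t4 [r])
[24] propose(0,'s') → N0(coor t5 [r])
[25] deliver 0→3 → N3(part t3 [r])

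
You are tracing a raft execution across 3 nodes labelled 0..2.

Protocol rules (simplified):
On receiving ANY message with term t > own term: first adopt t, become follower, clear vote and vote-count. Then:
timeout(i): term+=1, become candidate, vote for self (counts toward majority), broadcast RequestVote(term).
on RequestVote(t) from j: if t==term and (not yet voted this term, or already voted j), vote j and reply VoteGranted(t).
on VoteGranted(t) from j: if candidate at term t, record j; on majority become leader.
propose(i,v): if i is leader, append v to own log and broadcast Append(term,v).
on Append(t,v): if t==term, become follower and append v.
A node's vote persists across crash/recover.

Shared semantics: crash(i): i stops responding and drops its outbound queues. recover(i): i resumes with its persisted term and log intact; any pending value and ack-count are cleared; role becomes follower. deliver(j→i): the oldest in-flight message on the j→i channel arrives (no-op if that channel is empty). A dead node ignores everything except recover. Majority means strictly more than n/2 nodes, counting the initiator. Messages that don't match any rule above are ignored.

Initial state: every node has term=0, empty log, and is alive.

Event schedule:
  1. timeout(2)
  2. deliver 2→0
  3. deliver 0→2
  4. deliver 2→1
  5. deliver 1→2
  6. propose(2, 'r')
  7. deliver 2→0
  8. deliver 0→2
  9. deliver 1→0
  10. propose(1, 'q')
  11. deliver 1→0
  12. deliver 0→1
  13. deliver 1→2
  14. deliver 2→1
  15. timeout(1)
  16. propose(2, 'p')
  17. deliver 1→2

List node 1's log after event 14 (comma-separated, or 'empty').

r

e1 timeout(2): 2[cand,t=1,-]
e2 deliver 2→0: 0[foll,t=1,-]
e3 deliver 0→2: 2[lead,t=1,-]
e4 deliver 2→1: 1[foll,t=1,-]
e5 deliver 1→2: ·
e6 propose(2,'r'): 2[lead,t=1,r]
e7 deliver 2→0: 0[foll,t=1,r]
e8 deliver 0→2: ·
e9 deliver 1→0: ·
e10 propose(1,'q'): ·
e11 deliver 1→0: ·
e12 deliver 0→1: ·
e13 deliver 1→2: ·
e14 deliver 2→1: 1[foll,t=1,r]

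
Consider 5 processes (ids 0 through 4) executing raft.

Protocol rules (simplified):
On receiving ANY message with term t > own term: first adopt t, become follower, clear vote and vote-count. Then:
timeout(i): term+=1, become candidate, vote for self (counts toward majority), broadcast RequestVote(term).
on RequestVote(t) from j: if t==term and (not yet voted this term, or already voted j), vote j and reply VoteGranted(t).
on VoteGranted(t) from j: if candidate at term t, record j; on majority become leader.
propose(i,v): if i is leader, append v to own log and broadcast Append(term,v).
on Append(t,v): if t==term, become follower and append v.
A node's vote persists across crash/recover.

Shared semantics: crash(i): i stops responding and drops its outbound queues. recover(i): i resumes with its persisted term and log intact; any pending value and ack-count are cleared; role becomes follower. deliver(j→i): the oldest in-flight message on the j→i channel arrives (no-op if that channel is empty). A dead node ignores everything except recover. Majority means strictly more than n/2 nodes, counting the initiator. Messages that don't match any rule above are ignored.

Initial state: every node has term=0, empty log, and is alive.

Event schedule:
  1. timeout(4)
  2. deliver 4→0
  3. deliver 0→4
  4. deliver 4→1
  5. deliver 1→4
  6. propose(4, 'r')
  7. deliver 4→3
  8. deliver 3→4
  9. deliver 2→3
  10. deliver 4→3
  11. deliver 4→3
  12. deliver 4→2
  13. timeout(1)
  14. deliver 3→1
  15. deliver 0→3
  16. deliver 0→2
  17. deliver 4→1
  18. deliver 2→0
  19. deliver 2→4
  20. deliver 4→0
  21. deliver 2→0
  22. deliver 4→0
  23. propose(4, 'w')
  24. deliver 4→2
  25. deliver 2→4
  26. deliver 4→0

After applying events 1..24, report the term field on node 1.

2

[1] timeout(4) → N4(cand t1 [-])
[2] deliver 4→0 → N0(foll t1 [-])
[3] deliver 0→4 → ∅
[4] deliver 4→1 → N1(foll t1 [-])
[5] deliver 1→4 → N4(lead t1 [-])
[6] propose(4,'r') → N4(lead t1 [r])
[7] deliver 4→3 → N3(foll t1 [-])
[8] deliver 3→4 → ∅
[9] deliver 2→3 → ∅
[10] deliver 4→3 → N3(foll t1 [r])
[11] deliver 4→3 → ∅
[12] deliver 4→2 → N2(foll t1 [-])
[13] timeout(1) → N1(cand t2 [-])
[14] deliver 3→1 → ∅
[15] deliver 0→3 → ∅
[16] deliver 0→2 → ∅
[17] deliver 4→1 → ∅
[18] deliver 2→0 → ∅
[19] deliver 2→4 → ∅
[20] deliver 4→0 → N0(foll t1 [r])
[21] deliver 2→0 → ∅
[22] deliver 4→0 → ∅
[23] propose(4,'w') → N4(lead t1 [r,w])
[24] deliver 4→2 → N2(foll t1 [r])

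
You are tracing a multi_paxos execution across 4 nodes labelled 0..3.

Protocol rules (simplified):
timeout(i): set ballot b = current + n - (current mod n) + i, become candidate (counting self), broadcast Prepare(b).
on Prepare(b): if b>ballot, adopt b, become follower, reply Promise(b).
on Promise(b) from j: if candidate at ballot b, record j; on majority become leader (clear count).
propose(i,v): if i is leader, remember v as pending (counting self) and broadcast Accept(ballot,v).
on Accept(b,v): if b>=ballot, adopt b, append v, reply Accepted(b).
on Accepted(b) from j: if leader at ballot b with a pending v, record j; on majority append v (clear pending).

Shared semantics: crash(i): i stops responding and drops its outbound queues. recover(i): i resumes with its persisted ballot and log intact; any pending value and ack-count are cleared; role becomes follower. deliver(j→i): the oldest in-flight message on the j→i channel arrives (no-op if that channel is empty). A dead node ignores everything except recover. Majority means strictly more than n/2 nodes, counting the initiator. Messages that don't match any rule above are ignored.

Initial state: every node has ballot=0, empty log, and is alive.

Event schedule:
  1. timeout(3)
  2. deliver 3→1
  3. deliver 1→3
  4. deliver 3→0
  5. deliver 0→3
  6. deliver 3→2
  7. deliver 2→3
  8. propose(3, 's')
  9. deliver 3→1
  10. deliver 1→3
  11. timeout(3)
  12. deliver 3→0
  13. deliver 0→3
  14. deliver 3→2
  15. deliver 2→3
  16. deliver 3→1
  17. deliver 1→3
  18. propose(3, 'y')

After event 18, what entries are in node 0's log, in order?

s

e1 timeout(3): 3[cand,b=7,-]
e2 deliver 3→1: 1[foll,b=7,-]
e3 deliver 1→3: ·
e4 deliver 3→0: 0[foll,b=7,-]
e5 deliver 0→3: 3[lead,b=7,-]
e6 deliver 3→2: 2[foll,b=7,-]
e7 deliver 2→3: ·
e8 propose(3,'s'): ·
e9 deliver 3→1: 1[foll,b=7,s]
e10 deliver 1→3: ·
e11 timeout(3): 3[cand,b=11,-]
e12 deliver 3→0: 0[foll,b=7,s]
e13 deliver 0→3: ·
e14 deliver 3→2: 2[foll,b=7,s]
e15 deliver 2→3: ·
e16 deliver 3→1: 1[foll,b=11,s]
e17 deliver 1→3: ·
e18 propose(3,'y'): ·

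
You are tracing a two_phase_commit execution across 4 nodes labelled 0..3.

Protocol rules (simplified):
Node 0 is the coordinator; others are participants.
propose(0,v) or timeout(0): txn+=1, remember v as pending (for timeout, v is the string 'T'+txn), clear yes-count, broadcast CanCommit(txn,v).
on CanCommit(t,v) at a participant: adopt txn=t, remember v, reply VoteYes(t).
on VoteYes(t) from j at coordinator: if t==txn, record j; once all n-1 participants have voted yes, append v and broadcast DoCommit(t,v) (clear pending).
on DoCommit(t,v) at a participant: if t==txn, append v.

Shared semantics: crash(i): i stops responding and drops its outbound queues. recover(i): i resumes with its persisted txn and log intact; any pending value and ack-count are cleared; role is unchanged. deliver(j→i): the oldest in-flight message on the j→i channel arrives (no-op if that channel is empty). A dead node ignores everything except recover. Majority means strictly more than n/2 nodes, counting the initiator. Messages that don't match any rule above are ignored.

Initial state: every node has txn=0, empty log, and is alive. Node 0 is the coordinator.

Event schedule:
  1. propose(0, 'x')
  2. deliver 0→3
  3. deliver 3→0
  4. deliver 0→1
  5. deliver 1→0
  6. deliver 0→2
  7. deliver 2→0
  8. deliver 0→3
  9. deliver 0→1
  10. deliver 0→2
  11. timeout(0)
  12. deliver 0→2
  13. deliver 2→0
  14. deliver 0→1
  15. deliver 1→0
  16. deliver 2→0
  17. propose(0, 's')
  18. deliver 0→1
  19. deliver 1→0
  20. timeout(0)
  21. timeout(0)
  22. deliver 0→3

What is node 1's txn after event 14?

after 1 — propose(0,'x'): n0:coor/t1/[-]
after 2 — deliver 0→3: n3:part/t1/[-]
after 3 — deliver 3→0: ·
after 4 — deliver 0→1: n1:part/t1/[-]
after 5 — deliver 1→0: ·
after 6 — deliver 0→2: n2:part/t1/[-]
after 7 — deliver 2→0: n0:coor/t1/[x]
after 8 — deliver 0→3: n3:part/t1/[x]
after 9 — deliver 0→1: n1:part/t1/[x]
after 10 — deliver 0→2: n2:part/t1/[x]
after 11 — timeout(0): n0:coor/t2/[x]
after 12 — deliver 0→2: n2:part/t2/[x]
after 13 — deliver 2→0: ·
after 14 — deliver 0→1: n1:part/t2/[x]

2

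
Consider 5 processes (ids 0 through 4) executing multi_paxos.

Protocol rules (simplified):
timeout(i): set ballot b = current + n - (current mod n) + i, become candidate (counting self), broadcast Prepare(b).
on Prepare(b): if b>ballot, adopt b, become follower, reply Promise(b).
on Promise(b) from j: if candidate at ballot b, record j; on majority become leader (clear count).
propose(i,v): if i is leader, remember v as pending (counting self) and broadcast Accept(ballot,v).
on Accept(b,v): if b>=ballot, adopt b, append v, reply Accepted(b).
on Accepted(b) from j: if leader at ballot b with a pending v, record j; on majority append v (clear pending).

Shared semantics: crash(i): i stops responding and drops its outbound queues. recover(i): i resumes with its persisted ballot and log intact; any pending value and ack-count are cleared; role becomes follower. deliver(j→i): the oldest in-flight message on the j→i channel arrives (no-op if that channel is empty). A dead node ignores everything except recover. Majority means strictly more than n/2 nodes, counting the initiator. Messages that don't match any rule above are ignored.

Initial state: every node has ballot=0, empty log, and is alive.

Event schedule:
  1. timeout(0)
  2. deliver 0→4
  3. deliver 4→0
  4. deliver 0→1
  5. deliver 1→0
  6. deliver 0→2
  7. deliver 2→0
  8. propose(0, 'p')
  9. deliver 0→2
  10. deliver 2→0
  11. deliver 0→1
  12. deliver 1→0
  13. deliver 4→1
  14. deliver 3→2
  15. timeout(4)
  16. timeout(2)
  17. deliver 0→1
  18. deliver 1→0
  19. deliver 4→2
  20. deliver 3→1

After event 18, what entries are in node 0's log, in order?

step 1 timeout(0): 0={cand,b=5,log=-}
step 2 deliver 0→4: 4={foll,b=5,log=-}
step 3 deliver 4→0: —
step 4 deliver 0→1: 1={foll,b=5,log=-}
step 5 deliver 1→0: 0={lead,b=5,log=-}
step 6 deliver 0→2: 2={foll,b=5,log=-}
step 7 deliver 2→0: —
step 8 propose(0,'p'): —
step 9 deliver 0→2: 2={foll,b=5,log=p}
step 10 deliver 2→0: —
step 11 deliver 0→1: 1={foll,b=5,log=p}
step 12 deliver 1→0: 0={lead,b=5,log=p}
step 13 deliver 4→1: —
step 14 deliver 3→2: —
step 15 timeout(4): 4={cand,b=14,log=-}
step 16 timeout(2): 2={cand,b=12,log=p}
step 17 deliver 0→1: —
step 18 deliver 1→0: —

p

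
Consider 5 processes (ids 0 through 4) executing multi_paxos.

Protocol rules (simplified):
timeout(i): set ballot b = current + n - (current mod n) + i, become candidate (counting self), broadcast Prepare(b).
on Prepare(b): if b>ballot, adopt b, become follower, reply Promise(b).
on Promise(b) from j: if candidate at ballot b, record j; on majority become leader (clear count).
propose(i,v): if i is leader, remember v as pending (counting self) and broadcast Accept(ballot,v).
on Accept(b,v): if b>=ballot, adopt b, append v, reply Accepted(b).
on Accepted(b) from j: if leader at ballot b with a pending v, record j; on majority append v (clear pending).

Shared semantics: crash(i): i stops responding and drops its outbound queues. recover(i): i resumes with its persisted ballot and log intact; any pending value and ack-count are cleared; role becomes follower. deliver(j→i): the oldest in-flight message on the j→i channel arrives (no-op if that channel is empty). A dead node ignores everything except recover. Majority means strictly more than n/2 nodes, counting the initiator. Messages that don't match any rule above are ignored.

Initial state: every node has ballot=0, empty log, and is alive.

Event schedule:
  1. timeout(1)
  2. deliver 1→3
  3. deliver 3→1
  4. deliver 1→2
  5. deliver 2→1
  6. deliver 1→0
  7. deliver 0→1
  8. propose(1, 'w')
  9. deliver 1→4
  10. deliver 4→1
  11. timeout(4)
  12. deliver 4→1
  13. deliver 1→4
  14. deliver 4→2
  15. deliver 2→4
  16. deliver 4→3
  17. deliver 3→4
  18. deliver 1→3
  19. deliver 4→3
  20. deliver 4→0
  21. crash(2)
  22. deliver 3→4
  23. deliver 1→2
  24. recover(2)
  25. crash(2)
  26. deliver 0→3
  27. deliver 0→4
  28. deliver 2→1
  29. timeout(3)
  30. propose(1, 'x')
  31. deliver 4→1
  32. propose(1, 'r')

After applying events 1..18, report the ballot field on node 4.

14

1. timeout(1):  <1:cand b6 ->
2. deliver 1→3:  <3:foll b6 ->
3. deliver 3→1:  nop
4. deliver 1→2:  <2:foll b6 ->
5. deliver 2→1:  <1:lead b6 ->
6. deliver 1→0:  <0:foll b6 ->
7. deliver 0→1:  nop
8. propose(1,'w'):  nop
9. deliver 1→4:  <4:foll b6 ->
10. deliver 4→1:  nop
11. timeout(4):  <4:cand b14 ->
12. deliver 4→1:  <1:foll b14 ->
13. deliver 1→4:  nop
14. deliver 4→2:  <2:foll b14 ->
15. deliver 2→4:  nop
16. deliver 4→3:  <3:foll b14 ->
17. deliver 3→4:  <4:lead b14 ->
18. deliver 1→3:  nop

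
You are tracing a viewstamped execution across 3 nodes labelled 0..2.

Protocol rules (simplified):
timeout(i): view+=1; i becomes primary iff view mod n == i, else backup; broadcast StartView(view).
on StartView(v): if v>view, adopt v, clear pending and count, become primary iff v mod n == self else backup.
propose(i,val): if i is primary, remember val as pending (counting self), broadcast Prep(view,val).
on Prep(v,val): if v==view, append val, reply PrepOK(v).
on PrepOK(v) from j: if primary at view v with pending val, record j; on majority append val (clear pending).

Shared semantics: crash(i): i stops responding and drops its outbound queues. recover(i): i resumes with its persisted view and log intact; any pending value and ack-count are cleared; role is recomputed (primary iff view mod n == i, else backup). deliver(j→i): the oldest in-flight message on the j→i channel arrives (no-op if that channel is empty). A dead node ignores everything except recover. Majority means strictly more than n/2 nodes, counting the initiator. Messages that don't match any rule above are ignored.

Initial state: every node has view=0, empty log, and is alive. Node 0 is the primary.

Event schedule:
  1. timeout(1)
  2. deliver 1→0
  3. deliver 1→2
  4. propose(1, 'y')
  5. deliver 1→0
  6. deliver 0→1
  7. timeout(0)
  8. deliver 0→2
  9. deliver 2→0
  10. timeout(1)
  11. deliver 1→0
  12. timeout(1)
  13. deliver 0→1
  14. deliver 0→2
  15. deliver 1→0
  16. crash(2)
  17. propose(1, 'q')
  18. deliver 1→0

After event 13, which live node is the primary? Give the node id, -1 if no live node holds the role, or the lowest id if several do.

2

1. timeout(1):  <1:prim v1 ->
2. deliver 1→0:  <0:back v1 ->
3. deliver 1→2:  <2:back v1 ->
4. propose(1,'y'):  nop
5. deliver 1→0:  <0:back v1 y>
6. deliver 0→1:  <1:prim v1 y>
7. timeout(0):  <0:back v2 y>
8. deliver 0→2:  <2:prim v2 ->
9. deliver 2→0:  nop
10. timeout(1):  <1:back v2 y>
11. deliver 1→0:  nop
12. timeout(1):  <1:back v3 y>
13. deliver 0→1:  nop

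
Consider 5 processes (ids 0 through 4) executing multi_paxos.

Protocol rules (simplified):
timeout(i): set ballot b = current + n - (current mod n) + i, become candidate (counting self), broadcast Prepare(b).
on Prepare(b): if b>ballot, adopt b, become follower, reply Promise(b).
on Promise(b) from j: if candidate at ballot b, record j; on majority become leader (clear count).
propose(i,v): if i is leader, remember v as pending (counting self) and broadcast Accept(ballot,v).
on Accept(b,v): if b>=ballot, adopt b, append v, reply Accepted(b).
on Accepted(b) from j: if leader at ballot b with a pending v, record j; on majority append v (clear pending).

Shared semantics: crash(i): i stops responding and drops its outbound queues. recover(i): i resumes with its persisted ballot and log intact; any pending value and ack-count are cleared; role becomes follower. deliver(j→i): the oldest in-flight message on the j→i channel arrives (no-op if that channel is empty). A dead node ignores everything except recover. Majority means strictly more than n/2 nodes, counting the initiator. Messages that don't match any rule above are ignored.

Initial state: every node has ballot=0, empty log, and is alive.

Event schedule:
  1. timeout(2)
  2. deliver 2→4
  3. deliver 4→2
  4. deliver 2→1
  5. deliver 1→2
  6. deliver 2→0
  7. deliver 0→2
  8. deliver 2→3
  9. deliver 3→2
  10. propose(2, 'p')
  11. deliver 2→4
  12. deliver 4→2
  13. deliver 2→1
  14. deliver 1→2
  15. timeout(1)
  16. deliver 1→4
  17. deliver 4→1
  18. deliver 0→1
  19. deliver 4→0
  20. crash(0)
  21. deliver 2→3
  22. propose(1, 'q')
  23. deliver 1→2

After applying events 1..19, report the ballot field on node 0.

7

e1 timeout(2): 2[cand,b=7,-]
e2 deliver 2→4: 4[foll,b=7,-]
e3 deliver 4→2: ·
e4 deliver 2→1: 1[foll,b=7,-]
e5 deliver 1→2: 2[lead,b=7,-]
e6 deliver 2→0: 0[foll,b=7,-]
e7 deliver 0→2: ·
e8 deliver 2→3: 3[foll,b=7,-]
e9 deliver 3→2: ·
e10 propose(2,'p'): ·
e11 deliver 2→4: 4[foll,b=7,p]
e12 deliver 4→2: ·
e13 deliver 2→1: 1[foll,b=7,p]
e14 deliver 1→2: 2[lead,b=7,p]
e15 timeout(1): 1[cand,b=11,p]
e16 deliver 1→4: 4[foll,b=11,p]
e17 deliver 4→1: ·
e18 deliver 0→1: ·
e19 deliver 4→0: ·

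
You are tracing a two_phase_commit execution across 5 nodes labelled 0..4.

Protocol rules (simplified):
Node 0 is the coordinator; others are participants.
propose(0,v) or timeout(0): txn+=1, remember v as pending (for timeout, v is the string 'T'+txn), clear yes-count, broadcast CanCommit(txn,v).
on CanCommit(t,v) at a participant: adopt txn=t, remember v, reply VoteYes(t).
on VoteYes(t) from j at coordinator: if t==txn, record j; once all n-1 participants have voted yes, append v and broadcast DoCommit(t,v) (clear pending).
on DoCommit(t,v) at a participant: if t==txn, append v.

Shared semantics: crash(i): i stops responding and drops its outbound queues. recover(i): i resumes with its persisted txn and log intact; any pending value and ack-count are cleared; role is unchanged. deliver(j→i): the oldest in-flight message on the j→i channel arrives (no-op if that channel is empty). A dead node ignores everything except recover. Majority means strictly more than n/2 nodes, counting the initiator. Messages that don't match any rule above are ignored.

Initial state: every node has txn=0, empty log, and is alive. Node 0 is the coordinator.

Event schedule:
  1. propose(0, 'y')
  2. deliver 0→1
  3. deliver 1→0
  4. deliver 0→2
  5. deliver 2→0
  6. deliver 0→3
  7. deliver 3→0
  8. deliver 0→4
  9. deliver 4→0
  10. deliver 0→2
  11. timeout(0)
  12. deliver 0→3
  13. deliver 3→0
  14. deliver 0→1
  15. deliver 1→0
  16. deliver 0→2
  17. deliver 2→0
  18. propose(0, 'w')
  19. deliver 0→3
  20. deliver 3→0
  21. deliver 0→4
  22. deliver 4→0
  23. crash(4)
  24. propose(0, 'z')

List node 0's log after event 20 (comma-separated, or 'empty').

[1] propose(0,'y') → N0(coor t1 [-])
[2] deliver 0→1 → N1(part t1 [-])
[3] deliver 1→0 → ∅
[4] deliver 0→2 → N2(part t1 [-])
[5] deliver 2→0 → ∅
[6] deliver 0→3 → N3(part t1 [-])
[7] deliver 3→0 → ∅
[8] deliver 0→4 → N4(part t1 [-])
[9] deliver 4→0 → N0(coor t1 [y])
[10] deliver 0→2 → N2(part t1 [y])
[11] timeout(0) → N0(coor t2 [y])
[12] deliver 0→3 → N3(part t1 [y])
[13] deliver 3→0 → ∅
[14] deliver 0→1 → N1(part t1 [y])
[15] deliver 1→0 → ∅
[16] deliver 0→2 → N2(part t2 [y])
[17] deliver 2→0 → ∅
[18] propose(0,'w') → N0(coor t3 [y])
[19] deliver 0→3 → N3(part t2 [y])
[20] deliver 3→0 → ∅

y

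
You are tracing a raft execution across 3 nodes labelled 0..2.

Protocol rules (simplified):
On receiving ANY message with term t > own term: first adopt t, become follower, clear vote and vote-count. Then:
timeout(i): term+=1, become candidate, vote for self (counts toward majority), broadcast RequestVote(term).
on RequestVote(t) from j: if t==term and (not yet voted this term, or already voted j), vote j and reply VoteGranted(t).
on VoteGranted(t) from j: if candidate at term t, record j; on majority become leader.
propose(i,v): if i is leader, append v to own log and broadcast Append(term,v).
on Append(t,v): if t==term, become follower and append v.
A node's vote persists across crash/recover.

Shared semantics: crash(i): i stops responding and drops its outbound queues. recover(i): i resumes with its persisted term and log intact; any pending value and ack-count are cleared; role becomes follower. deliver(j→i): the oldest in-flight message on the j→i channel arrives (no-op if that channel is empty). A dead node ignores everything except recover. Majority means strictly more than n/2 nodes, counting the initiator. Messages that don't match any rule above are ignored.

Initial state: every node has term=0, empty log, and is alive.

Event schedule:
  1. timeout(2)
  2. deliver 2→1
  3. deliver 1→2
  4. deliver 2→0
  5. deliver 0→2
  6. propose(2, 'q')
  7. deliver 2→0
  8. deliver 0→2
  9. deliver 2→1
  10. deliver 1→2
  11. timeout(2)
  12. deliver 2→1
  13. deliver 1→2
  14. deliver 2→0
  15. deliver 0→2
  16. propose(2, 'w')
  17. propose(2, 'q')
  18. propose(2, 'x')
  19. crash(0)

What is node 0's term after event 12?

1

step 1 timeout(2): 2={cand,t=1,log=-}
step 2 deliver 2→1: 1={foll,t=1,log=-}
step 3 deliver 1→2: 2={lead,t=1,log=-}
step 4 deliver 2→0: 0={foll,t=1,log=-}
step 5 deliver 0→2: —
step 6 propose(2,'q'): 2={lead,t=1,log=q}
step 7 deliver 2→0: 0={foll,t=1,log=q}
step 8 deliver 0→2: —
step 9 deliver 2→1: 1={foll,t=1,log=q}
step 10 deliver 1→2: —
step 11 timeout(2): 2={cand,t=2,log=q}
step 12 deliver 2→1: 1={foll,t=2,log=q}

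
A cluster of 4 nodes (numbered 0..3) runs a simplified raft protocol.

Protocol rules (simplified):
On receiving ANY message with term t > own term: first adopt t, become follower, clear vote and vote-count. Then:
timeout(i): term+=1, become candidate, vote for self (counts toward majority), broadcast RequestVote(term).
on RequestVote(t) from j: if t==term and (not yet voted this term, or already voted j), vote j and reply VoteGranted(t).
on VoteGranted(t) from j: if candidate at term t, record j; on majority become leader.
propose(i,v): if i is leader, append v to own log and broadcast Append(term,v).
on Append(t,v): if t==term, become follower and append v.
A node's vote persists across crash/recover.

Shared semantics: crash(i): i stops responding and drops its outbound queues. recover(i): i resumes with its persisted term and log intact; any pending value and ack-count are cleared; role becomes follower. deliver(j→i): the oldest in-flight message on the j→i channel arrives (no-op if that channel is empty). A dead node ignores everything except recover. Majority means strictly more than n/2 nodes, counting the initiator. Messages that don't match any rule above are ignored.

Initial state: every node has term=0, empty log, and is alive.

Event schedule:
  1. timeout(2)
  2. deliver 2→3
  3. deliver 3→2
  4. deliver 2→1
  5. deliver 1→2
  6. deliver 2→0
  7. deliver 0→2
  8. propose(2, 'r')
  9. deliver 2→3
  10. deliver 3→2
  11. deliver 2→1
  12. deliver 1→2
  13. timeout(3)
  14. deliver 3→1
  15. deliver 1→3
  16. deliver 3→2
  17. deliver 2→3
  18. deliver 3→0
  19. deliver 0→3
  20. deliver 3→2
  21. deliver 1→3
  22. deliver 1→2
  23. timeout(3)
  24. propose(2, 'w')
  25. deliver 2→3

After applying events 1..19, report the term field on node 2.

after 1 — timeout(2): n2:cand/t1/[-]
after 2 — deliver 2→3: n3:foll/t1/[-]
after 3 — deliver 3→2: ·
after 4 — deliver 2→1: n1:foll/t1/[-]
after 5 — deliver 1→2: n2:lead/t1/[-]
after 6 — deliver 2→0: n0:foll/t1/[-]
after 7 — deliver 0→2: ·
after 8 — propose(2,'r'): n2:lead/t1/[r]
after 9 — deliver 2→3: n3:foll/t1/[r]
after 10 — deliver 3→2: ·
after 11 — deliver 2→1: n1:foll/t1/[r]
after 12 — deliver 1→2: ·
after 13 — timeout(3): n3:cand/t2/[r]
after 14 — deliver 3→1: n1:foll/t2/[r]
after 15 — deliver 1→3: ·
after 16 — deliver 3→2: n2:foll/t2/[r]
after 17 — deliver 2→3: n3:lead/t2/[r]
after 18 — deliver 3→0: n0:foll/t2/[-]
after 19 — deliver 0→3: ·

2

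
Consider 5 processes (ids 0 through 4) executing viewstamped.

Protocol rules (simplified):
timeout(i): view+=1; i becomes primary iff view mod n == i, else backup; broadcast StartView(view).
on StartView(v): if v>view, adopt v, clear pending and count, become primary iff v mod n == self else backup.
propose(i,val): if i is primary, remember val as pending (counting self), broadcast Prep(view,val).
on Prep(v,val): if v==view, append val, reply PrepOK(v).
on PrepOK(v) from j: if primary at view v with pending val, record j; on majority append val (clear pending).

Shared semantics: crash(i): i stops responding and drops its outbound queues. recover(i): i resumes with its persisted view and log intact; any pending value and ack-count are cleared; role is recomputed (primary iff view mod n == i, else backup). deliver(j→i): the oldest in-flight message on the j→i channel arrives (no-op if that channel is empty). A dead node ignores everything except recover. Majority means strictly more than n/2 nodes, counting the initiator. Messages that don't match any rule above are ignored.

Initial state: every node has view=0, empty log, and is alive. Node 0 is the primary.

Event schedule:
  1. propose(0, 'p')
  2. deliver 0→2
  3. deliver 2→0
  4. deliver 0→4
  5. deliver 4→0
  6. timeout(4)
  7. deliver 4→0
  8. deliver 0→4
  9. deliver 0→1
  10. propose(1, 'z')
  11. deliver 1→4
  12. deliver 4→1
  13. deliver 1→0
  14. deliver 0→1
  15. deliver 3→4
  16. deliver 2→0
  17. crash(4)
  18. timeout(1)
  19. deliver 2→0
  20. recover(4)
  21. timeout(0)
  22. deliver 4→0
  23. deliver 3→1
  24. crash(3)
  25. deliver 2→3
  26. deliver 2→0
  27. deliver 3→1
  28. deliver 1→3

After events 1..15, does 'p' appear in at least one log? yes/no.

yes

[1] propose(0,'p') → ∅
[2] deliver 0→2 → N2(back v0 [p])
[3] deliver 2→0 → ∅
[4] deliver 0→4 → N4(back v0 [p])
[5] deliver 4→0 → N0(prim v0 [p])
[6] timeout(4) → N4(back v1 [p])
[7] deliver 4→0 → N0(back v1 [p])
[8] deliver 0→4 → ∅
[9] deliver 0→1 → N1(back v0 [p])
[10] propose(1,'z') → ∅
[11] deliver 1→4 → ∅
[12] deliver 4→1 → N1(prim v1 [p])
[13] deliver 1→0 → ∅
[14] deliver 0→1 → ∅
[15] deliver 3→4 → ∅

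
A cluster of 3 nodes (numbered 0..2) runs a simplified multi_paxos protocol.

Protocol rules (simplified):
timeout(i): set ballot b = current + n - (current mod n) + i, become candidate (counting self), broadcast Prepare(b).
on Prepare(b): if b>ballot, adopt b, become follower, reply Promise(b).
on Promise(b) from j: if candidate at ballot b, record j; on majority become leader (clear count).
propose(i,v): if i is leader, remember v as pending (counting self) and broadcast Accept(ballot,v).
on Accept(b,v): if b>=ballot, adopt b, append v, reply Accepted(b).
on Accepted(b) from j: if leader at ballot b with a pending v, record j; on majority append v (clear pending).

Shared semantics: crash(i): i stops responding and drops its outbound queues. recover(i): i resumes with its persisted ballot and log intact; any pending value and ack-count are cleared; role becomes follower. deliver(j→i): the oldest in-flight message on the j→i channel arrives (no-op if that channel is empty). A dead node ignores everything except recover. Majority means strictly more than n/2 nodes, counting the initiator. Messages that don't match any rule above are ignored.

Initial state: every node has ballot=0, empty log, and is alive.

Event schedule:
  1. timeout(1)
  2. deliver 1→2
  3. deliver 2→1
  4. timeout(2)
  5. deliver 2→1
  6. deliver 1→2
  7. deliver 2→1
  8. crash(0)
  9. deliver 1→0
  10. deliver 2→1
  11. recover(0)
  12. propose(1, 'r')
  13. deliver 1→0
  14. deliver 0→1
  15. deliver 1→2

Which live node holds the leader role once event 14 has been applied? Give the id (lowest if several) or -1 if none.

2

1. timeout(1):  <1:cand b4 ->
2. deliver 1→2:  <2:foll b4 ->
3. deliver 2→1:  <1:lead b4 ->
4. timeout(2):  <2:cand b8 ->
5. deliver 2→1:  <1:foll b8 ->
6. deliver 1→2:  <2:lead b8 ->
7. deliver 2→1:  nop
8. crash(0):  <0:✗foll b0 ->
9. deliver 1→0:  nop
10. deliver 2→1:  nop
11. recover(0):  <0:foll b0 ->
12. propose(1,'r'):  nop
13. deliver 1→0:  <0:foll b4 ->
14. deliver 0→1:  nop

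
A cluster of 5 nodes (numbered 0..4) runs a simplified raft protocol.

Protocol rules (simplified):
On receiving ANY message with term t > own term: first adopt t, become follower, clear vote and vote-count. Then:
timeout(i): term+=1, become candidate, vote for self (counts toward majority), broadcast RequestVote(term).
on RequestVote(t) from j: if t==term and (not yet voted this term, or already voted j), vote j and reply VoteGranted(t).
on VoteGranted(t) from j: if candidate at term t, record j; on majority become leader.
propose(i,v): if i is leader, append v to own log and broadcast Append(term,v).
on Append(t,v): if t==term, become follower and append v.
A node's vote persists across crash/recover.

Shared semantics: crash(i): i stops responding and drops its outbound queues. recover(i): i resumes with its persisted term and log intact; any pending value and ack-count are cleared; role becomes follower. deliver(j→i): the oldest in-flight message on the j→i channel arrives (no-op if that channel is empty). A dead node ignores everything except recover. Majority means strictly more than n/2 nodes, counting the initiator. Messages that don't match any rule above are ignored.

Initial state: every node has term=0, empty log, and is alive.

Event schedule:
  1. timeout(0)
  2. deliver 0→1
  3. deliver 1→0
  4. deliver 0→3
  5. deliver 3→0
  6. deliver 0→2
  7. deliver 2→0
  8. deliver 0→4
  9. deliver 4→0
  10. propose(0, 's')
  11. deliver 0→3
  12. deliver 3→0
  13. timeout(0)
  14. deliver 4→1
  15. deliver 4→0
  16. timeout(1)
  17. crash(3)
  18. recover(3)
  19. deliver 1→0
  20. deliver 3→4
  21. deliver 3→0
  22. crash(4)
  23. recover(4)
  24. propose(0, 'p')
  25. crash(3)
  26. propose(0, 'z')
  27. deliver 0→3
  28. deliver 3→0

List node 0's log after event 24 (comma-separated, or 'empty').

s

[1] timeout(0) → N0(cand t1 [-])
[2] deliver 0→1 → N1(foll t1 [-])
[3] deliver 1→0 → ∅
[4] deliver 0→3 → N3(foll t1 [-])
[5] deliver 3→0 → N0(lead t1 [-])
[6] deliver 0→2 → N2(foll t1 [-])
[7] deliver 2→0 → ∅
[8] deliver 0→4 → N4(foll t1 [-])
[9] deliver 4→0 → ∅
[10] propose(0,'s') → N0(lead t1 [s])
[11] deliver 0→3 → N3(foll t1 [s])
[12] deliver 3→0 → ∅
[13] timeout(0) → N0(cand t2 [s])
[14] deliver 4→1 → ∅
[15] deliver 4→0 → ∅
[16] timeout(1) → N1(cand t2 [-])
[17] crash(3) → N3(✗foll t1 [s])
[18] recover(3) → N3(foll t1 [s])
[19] deliver 1→0 → ∅
[20] deliver 3→4 → ∅
[21] deliver 3→0 → ∅
[22] crash(4) → N4(✗foll t1 [-])
[23] recover(4) → N4(foll t1 [-])
[24] propose(0,'p') → ∅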